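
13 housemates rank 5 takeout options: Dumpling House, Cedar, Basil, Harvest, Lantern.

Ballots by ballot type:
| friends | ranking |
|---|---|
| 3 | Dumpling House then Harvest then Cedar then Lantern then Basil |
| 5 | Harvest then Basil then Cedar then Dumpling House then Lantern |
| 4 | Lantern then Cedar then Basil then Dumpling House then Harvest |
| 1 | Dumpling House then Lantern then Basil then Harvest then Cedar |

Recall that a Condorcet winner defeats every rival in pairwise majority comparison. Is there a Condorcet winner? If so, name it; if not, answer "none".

none

Check each pair by majority over 13 ballots:
Dumpling House vs Cedar: 3+1 = 4 for Dumpling House, 9 for Cedar — Cedar by 9–4.
Dumpling House vs Basil: Dumpling House is ranked higher on 3+1 = 4 ballots, Basil on 9. Basil wins 9–4.
Dumpling House vs Harvest: 3+4+1 = 8 for Dumpling House, 5 for Harvest — Dumpling House by 8–5.
Dumpling House vs Lantern: Dumpling House is ranked higher on 3+5+1 = 9 ballots, Lantern on 4. Dumpling House wins 9–4.
Cedar vs Basil: Cedar preferred on 3+4 = 7 ballots; Cedar wins 7–6.
Cedar vs Harvest: 4 to 9, Harvest.
Cedar vs Lantern: 8 to 5, Cedar.
Basil vs Harvest: 4+1 = 5 for Basil, 8 for Harvest — Harvest by 8–5.
Basil vs Lantern: 5 to 8, Lantern.
Harvest vs Lantern: 3+5 = 8 for Harvest, 5 for Lantern — Harvest by 8–5.
No restaurant is unbeaten: Dumpling House loses to Cedar; Cedar loses to Harvest; Basil loses to Cedar; Harvest loses to Dumpling House; Lantern loses to Dumpling House. In particular Dumpling House beats Harvest beats Cedar beats Dumpling House is a majority cycle — no Condorcet winner exists.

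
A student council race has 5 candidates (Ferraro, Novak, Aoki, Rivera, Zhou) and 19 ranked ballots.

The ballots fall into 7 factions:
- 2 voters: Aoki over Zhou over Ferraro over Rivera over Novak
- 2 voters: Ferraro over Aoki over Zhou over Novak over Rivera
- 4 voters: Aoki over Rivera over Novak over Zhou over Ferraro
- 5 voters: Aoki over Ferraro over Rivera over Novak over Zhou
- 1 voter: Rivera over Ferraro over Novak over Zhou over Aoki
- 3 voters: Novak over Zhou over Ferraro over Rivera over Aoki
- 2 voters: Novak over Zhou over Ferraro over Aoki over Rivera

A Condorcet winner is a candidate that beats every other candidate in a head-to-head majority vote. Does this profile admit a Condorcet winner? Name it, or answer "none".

Aoki

Check each pair by majority over 19 ballots:
Ferraro vs Novak: Ferraro wins 10–9.
Ferraro–Aoki: Aoki 11–8.
Ferraro vs Rivera: Ferraro wins 14–5.
Ferraro–Zhou: Zhou 11–8.
Novak vs Aoki: Aoki wins 13–6.
Novak–Rivera: Rivera 12–7.
Novak vs Zhou: Novak wins 15–4.
Aoki vs Rivera: Aoki wins 15–4.
Aoki vs Zhou: Aoki wins 13–6.
Rivera vs Zhou: Rivera wins 10–9.
Aoki defeats every rival head-to-head and is the Condorcet winner.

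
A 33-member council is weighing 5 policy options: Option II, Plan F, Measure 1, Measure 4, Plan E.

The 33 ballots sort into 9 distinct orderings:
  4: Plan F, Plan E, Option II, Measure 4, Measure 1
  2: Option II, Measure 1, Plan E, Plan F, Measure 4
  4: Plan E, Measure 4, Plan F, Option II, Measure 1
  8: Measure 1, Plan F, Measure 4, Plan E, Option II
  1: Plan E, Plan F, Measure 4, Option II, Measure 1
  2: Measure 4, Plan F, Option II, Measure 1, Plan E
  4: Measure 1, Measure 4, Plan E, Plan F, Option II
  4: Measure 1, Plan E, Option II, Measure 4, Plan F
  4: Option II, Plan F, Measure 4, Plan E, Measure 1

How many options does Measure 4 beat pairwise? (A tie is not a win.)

Measure 4 against each rival (33 council members):
Measure 4 vs Option II: Measure 4, 19–14.
Measure 4–Plan F: Plan F 19–14.
Measure 4 vs Measure 1: Measure 4 preferred on 4+4+1+2+4 = 15 ballots; Measure 1 wins 18–15.
Measure 4–Plan E: Measure 4 18–15.
Measure 4 beats Option II, Plan E; loses to Plan F, Measure 1 — 2 pairwise wins.

2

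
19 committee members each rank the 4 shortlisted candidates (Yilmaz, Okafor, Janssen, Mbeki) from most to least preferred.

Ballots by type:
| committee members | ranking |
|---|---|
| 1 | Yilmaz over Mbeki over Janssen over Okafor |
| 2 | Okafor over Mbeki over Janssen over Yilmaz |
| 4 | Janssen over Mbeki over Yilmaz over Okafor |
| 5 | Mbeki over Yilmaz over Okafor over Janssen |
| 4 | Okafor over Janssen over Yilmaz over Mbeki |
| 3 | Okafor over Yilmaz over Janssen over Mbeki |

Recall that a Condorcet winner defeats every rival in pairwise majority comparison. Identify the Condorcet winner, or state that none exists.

none

Head-to-head results (19 committee members):
Yilmaz vs Okafor: 1+4+5 = 10 for Yilmaz, 9 for Okafor — Yilmaz by 10–9.
Yilmaz–Janssen: Janssen 10–9.
Yilmaz vs Mbeki: Mbeki, 11–8.
Okafor vs Janssen: 14 to 5, Okafor.
Okafor vs Mbeki: 2+4+3 = 9 for Okafor, 10 for Mbeki — Mbeki by 10–9.
Janssen vs Mbeki: 11 to 8, Janssen.
Each candidate drops at least one matchup (Yilmaz loses to Janssen; Okafor loses to Yilmaz; Janssen loses to Okafor; Mbeki loses to Janssen); the cycle Yilmaz > Okafor > Janssen > Yilmaz rules out a Condorcet winner.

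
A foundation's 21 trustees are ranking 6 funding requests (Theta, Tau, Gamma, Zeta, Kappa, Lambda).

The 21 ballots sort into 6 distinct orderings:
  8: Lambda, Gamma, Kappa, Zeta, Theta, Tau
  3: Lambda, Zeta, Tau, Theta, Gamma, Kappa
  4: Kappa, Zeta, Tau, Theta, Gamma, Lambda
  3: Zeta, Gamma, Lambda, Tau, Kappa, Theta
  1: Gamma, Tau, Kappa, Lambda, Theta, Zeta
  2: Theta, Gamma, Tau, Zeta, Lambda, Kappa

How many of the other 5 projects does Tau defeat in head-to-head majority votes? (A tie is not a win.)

Tau against each rival (21 reviewers):
Tau vs Theta: Tau is ranked higher on 3+4+3+1 = 11 ballots, Theta on 10. Tau wins 11–10.
Tau–Gamma: Gamma 14–7.
Tau vs Zeta: Zeta, 18–3.
Tau vs Kappa: 3+3+1+2 = 9 for Tau, 12 for Kappa — Kappa by 12–9.
Tau vs Lambda: 4+1+2 = 7 for Tau, 14 for Lambda — Lambda by 14–7.
Tau beats Theta; loses to Gamma, Zeta, Kappa, Lambda — 1 pairwise win.

1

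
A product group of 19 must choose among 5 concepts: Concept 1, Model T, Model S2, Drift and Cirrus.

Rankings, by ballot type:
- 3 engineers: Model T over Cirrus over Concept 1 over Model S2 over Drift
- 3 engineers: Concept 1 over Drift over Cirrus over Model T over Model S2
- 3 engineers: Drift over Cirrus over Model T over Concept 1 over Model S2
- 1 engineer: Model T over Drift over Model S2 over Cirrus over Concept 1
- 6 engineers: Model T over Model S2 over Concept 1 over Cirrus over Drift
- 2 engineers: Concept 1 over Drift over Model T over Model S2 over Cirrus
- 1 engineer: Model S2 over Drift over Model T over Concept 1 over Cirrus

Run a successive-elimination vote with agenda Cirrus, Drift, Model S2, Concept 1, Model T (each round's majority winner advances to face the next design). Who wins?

Model T

Round 1: Cirrus vs Drift — 9–10, Drift advances.
Round 2: Drift vs Model S2 — 9–10, Model S2 advances.
Round 3: Model S2 vs Concept 1 — 8–11, Concept 1 advances.
Round 4: Concept 1 vs Model T — 5–14, Model T advances.
Model T survives the agenda.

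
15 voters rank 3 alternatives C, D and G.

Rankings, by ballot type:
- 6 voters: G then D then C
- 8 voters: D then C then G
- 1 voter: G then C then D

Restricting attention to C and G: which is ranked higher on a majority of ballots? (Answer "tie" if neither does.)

C

Ballots ranking C above G: 8.
Ballots ranking G above C: 15 − 8 = 7.
C wins the head-to-head 8–7.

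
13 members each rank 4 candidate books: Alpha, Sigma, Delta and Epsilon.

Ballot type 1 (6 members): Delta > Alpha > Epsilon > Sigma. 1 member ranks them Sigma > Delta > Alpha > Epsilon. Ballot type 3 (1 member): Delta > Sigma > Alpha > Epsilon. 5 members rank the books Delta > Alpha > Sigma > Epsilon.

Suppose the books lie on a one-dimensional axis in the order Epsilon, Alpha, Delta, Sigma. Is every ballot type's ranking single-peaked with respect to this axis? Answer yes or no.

yes

Axis positions: Epsilon=1, Alpha=2, Delta=3, Sigma=4.
Ballot type 1 (peak Delta at position 3): ranking walks positions 3-2-1-4, expanding outward from the peak — single-peaked.
Ballot type 2 (peak Sigma at position 4): ranking walks positions 4-3-2-1, expanding outward from the peak — single-peaked.
Ballot type 3 (peak Delta at position 3): ranking walks positions 3-4-2-1, expanding outward from the peak — single-peaked.
Ballot type 4 (peak Delta at position 3): ranking walks positions 3-2-4-1, expanding outward from the peak — single-peaked.
Every ranking is single-peaked on this axis.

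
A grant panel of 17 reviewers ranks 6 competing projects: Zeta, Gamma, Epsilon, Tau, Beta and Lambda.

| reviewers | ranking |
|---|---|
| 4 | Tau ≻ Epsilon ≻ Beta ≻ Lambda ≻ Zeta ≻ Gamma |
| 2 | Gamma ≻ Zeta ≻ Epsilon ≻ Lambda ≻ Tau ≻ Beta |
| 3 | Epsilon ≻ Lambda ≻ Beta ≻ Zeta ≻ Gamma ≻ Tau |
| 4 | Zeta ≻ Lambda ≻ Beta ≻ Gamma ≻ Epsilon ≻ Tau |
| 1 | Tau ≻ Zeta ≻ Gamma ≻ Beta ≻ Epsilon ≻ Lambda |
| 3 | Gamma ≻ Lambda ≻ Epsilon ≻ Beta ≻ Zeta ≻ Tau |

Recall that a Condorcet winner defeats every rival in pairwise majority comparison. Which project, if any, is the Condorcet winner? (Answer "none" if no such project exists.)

none

Check each pair by majority over 17 ballots:
Zeta–Gamma: Zeta 12–5.
Zeta vs Epsilon: 2+4+1 = 7 for Zeta, 10 for Epsilon — Epsilon by 10–7.
Zeta–Tau: Zeta 12–5.
Zeta vs Beta: 2+4+1 = 7 for Zeta, 10 for Beta — Beta by 10–7.
Zeta vs Lambda: Lambda, 10–7.
Gamma–Epsilon: Gamma 10–7.
Gamma vs Tau: Gamma is ranked higher on 2+3+4+3 = 12 ballots, Tau on 5. Gamma wins 12–5.
Gamma vs Beta: Gamma is ranked higher on 2+1+3 = 6 ballots, Beta on 11. Beta wins 11–6.
Gamma–Lambda: Lambda 11–6.
Epsilon vs Tau: Epsilon is ranked higher on 2+3+4+3 = 12 ballots, Tau on 5. Epsilon wins 12–5.
Epsilon vs Beta: Epsilon is ranked higher on 4+2+3+3 = 12 ballots, Beta on 5. Epsilon wins 12–5.
Epsilon–Lambda: Epsilon 10–7.
Tau vs Beta: 4+2+1 = 7 for Tau, 10 for Beta — Beta by 10–7.
Tau vs Lambda: Tau is ranked higher on 4+1 = 5 ballots, Lambda on 12. Lambda wins 12–5.
Beta vs Lambda: 5 to 12, Lambda.
No project is unbeaten: Zeta loses to Epsilon; Gamma loses to Zeta; Epsilon loses to Gamma; Tau loses to Zeta; Beta loses to Epsilon; Lambda loses to Epsilon. In particular Zeta > Gamma > Epsilon > Zeta is a majority cycle — no Condorcet winner exists.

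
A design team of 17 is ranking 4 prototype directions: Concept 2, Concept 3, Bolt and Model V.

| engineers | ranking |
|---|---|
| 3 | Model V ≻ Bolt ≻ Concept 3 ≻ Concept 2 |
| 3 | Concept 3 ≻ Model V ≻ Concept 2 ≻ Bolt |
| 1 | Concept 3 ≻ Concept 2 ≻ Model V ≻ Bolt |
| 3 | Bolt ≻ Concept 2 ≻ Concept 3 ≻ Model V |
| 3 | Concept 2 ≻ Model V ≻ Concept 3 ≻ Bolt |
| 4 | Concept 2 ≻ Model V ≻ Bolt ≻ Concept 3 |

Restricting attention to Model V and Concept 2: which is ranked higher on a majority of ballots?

Ballots ranking Model V above Concept 2: 3 + 3 = 6.
Ballots ranking Concept 2 above Model V: 17 − 6 = 11.
Concept 2 wins the head-to-head 11–6.

Concept 2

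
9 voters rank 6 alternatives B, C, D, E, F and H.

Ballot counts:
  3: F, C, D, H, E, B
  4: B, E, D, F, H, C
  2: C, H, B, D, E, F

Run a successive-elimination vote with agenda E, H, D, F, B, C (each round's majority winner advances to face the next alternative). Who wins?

Round 1: E vs H — 4–5, H advances.
Round 2: H vs D — 2–7, D advances.
Round 3: D vs F — 6–3, D advances.
Round 4: D vs B — 3–6, B advances.
Round 5: B vs C — 4–5, C advances.
C survives the agenda.

C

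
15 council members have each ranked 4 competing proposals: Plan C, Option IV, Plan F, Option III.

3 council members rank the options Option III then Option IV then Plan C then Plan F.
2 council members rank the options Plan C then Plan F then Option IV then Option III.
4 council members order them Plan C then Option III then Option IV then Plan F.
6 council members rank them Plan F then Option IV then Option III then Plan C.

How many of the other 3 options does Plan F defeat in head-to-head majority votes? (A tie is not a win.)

2

Plan F against each rival (15 council members):
Plan F vs Plan C: 6 to 9, Plan C.
Plan F vs Option IV: Plan F is ranked higher on 2+6 = 8 ballots, Option IV on 7. Plan F wins 8–7.
Plan F vs Option III: 2+6 = 8 for Plan F, 7 for Option III — Plan F by 8–7.
Plan F beats Option IV, Option III; loses to Plan C — 2 pairwise wins.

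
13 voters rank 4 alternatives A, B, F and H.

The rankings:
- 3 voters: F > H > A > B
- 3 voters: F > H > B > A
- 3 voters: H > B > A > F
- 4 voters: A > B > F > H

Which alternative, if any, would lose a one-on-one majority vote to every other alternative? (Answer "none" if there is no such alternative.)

Pairwise majorities:
A vs B: 3+4 = 7 for A, 6 for B — A by 7–6.
A vs F: A is ranked higher on 3+4 = 7 ballots, F on 6. A wins 7–6.
A vs H: A preferred on 4 ballots; H wins 9–4.
B vs F: B, 7–6.
B vs H: B preferred on 4 ballots; H wins 9–4.
F–H: F 10–3.
No alternative is winless: A beats B; B beats F; F beats H; H beats A. There is no Condorcet loser.

none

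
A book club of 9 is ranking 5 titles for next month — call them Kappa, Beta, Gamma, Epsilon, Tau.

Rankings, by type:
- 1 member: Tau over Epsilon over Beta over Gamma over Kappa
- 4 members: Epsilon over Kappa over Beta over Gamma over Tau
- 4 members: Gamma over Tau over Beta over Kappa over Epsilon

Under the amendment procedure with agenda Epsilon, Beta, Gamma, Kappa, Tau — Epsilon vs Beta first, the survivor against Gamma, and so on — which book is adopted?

Round 1: Epsilon vs Beta — 5–4, Epsilon advances.
Round 2: Epsilon vs Gamma — 5–4, Epsilon advances.
Round 3: Epsilon vs Kappa — 5–4, Epsilon advances.
Round 4: Epsilon vs Tau — 4–5, Tau advances.
Tau survives the agenda.

Tau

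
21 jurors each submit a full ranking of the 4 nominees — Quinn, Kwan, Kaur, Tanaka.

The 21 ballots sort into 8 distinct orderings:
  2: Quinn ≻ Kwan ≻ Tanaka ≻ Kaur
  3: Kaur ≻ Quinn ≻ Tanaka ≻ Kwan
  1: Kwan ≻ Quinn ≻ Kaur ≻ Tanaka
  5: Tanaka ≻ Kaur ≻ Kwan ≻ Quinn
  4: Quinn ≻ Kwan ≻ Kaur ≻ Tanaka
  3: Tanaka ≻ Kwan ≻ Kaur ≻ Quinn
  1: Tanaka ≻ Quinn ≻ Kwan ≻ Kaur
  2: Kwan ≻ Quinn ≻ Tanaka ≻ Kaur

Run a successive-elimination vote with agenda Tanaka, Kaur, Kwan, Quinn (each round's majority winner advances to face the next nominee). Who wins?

Round 1: Tanaka vs Kaur — 13–8, Tanaka advances.
Round 2: Tanaka vs Kwan — 12–9, Tanaka advances.
Round 3: Tanaka vs Quinn — 9–12, Quinn advances.
The agenda winner is Quinn.

Quinn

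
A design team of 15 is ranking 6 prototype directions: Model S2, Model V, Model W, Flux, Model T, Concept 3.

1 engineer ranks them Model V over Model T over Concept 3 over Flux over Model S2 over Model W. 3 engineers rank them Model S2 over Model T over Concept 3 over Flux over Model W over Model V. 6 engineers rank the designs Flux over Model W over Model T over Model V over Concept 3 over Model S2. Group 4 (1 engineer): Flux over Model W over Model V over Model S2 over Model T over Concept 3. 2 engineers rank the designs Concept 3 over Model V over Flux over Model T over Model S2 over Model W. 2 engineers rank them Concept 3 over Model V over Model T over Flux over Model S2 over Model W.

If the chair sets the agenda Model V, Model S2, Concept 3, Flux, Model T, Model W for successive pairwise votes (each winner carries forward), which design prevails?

Round 1: Model V vs Model S2 — 12–3, Model V advances.
Round 2: Model V vs Concept 3 — 8–7, Model V advances.
Round 3: Model V vs Flux — 5–10, Flux advances.
Round 4: Flux vs Model T — 9–6, Flux advances.
Round 5: Flux vs Model W — 15–0, Flux advances.
Flux survives the agenda.

Flux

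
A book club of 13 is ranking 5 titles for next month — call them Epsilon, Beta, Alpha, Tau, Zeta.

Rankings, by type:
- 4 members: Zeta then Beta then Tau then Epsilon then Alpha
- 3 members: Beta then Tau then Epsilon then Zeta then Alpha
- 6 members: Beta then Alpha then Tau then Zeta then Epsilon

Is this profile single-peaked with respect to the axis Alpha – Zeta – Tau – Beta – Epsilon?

no

Axis positions: Alpha=1, Zeta=2, Tau=3, Beta=4, Epsilon=5.
Type 1: ranking walks positions 2-4-3-5-1; Beta is ranked above Tau even though Tau lies between Beta and the peak Zeta on the axis — preferences dip and rise again. Not single-peaked.
Type 2 (peak Beta at position 4): ranking walks positions 4-3-5-2-1, expanding outward from the peak — single-peaked.
Type 3: ranking walks positions 4-1-3-2-5; Alpha is ranked above Tau even though Tau lies between Alpha and the peak Beta on the axis — preferences dip and rise again. Not single-peaked.
Type 1 violates single-peakedness, so the profile is not single-peaked on this axis.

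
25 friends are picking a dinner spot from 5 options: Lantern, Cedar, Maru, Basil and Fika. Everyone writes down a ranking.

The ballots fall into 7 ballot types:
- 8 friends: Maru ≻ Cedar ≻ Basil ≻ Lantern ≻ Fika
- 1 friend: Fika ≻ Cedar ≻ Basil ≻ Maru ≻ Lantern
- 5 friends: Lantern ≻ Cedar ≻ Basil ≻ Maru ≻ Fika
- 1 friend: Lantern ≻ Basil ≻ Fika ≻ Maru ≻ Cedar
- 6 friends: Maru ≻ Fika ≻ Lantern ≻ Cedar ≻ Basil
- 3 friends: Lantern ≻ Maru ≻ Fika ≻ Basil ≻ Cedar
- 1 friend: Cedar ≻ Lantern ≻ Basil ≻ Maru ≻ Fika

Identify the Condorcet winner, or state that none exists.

Maru

Pairwise majorities:
Lantern vs Cedar: Lantern wins 15–10.
Lantern vs Maru: Maru, 15–10.
Lantern vs Basil: Lantern wins 16–9.
Lantern–Fika: Lantern 18–7.
Cedar vs Maru: Maru, 18–7.
Cedar vs Basil: Cedar wins 21–4.
Cedar vs Fika: Cedar wins 14–11.
Maru vs Basil: Maru, 17–8.
Maru vs Fika: Maru, 23–2.
Basil–Fika: Basil 15–10.
Maru defeats every rival head-to-head and is the Condorcet winner.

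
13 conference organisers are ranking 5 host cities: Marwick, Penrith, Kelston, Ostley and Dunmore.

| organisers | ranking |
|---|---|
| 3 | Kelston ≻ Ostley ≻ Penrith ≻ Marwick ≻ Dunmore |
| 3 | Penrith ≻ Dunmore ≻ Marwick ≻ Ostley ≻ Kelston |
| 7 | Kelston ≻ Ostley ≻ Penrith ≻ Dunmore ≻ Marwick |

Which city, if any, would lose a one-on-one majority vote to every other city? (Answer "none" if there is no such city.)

Head-to-head results (13 organisers):
Marwick vs Penrith: Penrith, 13–0.
Marwick vs Kelston: Kelston, 10–3.
Marwick–Ostley: Ostley 10–3.
Marwick–Dunmore: Dunmore 10–3.
Penrith vs Kelston: 3 to 10, Kelston.
Penrith vs Ostley: Penrith preferred on 3 ballots; Ostley wins 10–3.
Penrith vs Dunmore: Penrith wins 13–0.
Kelston vs Ostley: Kelston, 10–3.
Kelston vs Dunmore: Kelston preferred on 3+7 = 10 ballots; Kelston wins 10–3.
Ostley vs Dunmore: Ostley wins 10–3.
Marwick loses to every other city — it is the Condorcet loser.

Marwick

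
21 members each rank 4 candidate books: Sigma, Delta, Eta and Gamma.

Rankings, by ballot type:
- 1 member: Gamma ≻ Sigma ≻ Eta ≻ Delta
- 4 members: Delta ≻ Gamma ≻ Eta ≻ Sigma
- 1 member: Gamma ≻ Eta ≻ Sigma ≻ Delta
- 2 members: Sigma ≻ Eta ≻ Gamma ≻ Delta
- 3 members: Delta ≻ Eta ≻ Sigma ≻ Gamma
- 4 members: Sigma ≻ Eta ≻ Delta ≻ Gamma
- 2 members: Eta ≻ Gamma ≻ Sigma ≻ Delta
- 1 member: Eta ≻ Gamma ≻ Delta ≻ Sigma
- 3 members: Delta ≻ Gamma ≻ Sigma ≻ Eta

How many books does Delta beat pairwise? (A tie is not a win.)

Delta against each rival (21 members):
Delta–Sigma: Delta 11–10.
Delta vs Eta: Eta, 11–10.
Delta vs Gamma: 14 to 7, Delta.
Delta beats Sigma, Gamma; loses to Eta — 2 pairwise wins.

2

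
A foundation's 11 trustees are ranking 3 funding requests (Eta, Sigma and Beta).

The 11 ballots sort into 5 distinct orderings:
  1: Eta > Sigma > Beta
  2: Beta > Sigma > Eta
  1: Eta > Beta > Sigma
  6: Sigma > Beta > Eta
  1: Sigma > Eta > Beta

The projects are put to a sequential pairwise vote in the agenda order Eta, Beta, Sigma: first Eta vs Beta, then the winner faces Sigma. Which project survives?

Sigma

Round 1: Eta vs Beta — 3–8, Beta advances.
Round 2: Beta vs Sigma — 3–8, Sigma advances.
Sigma survives the agenda.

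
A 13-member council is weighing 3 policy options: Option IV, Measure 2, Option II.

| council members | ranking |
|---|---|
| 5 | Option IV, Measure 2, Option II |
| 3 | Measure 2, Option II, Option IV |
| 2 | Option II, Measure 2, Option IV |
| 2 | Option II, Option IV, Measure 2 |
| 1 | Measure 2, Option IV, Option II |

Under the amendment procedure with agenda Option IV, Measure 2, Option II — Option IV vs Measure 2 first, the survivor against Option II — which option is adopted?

Round 1: Option IV vs Measure 2 — 7–6, Option IV advances.
Round 2: Option IV vs Option II — 6–7, Option II advances.
The agenda winner is Option II.

Option II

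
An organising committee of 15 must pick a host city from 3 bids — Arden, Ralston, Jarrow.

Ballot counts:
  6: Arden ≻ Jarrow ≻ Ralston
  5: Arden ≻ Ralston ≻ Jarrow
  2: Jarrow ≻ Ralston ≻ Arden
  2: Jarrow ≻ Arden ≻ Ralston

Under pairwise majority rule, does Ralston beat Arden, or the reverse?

Ballots ranking Ralston above Arden: 2.
Ballots ranking Arden above Ralston: 15 − 2 = 13.
Arden wins the head-to-head 13–2.

Arden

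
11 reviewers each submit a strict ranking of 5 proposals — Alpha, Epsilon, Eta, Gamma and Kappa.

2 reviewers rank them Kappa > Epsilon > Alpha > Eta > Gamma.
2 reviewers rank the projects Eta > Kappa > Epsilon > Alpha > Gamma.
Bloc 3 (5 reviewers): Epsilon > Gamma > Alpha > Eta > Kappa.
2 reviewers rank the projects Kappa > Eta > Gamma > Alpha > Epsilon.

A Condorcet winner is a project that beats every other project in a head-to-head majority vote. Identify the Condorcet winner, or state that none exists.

Head-to-head results (11 reviewers):
Alpha–Epsilon: Epsilon 9–2.
Alpha–Eta: Alpha 7–4.
Alpha vs Gamma: Gamma, 7–4.
Alpha–Kappa: Kappa 6–5.
Epsilon vs Eta: Epsilon wins 7–4.
Epsilon vs Gamma: Epsilon wins 9–2.
Epsilon–Kappa: Kappa 6–5.
Eta vs Gamma: Eta, 6–5.
Eta–Kappa: Eta 7–4.
Gamma vs Kappa: Kappa, 6–5.
No project is unbeaten: Alpha loses to Epsilon; Epsilon loses to Kappa; Eta loses to Alpha; Gamma loses to Epsilon; Kappa loses to Eta. In particular Alpha beats Eta beats Gamma beats Alpha is a majority cycle — no Condorcet winner exists.

none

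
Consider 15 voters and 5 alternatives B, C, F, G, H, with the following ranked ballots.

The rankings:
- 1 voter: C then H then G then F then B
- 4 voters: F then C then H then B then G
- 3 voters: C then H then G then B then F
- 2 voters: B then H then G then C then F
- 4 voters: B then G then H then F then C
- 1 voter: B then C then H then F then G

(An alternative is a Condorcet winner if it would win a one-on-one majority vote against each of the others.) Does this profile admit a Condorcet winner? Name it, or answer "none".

none

Head-to-head results (15 voters):
B vs C: C, 8–7.
B vs F: B wins 10–5.
B vs G: 11 to 4, B.
B vs H: B is ranked higher on 2+4+1 = 7 ballots, H on 8. H wins 8–7.
C vs F: F, 8–7.
C vs G: 1+4+3+1 = 9 for C, 6 for G — C by 9–6.
C vs H: 9 to 6, C.
F vs G: 5 to 10, G.
F–H: H 11–4.
G vs H: H wins 11–4.
No alternative is unbeaten: B loses to C; C loses to F; F loses to B; G loses to B; H loses to C. In particular B > F > C > B is a majority cycle — no Condorcet winner exists.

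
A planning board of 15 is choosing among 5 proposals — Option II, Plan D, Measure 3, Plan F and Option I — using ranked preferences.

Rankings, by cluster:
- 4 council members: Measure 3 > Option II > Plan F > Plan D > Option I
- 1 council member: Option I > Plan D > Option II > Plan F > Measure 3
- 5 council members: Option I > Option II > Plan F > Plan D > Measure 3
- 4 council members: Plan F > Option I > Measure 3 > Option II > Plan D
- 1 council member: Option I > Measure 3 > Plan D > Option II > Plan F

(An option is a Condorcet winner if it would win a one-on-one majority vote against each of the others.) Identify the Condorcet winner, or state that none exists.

Check each pair by majority over 15 ballots:
Option II vs Plan D: Option II, 13–2.
Option II vs Measure 3: Option II preferred on 1+5 = 6 ballots; Measure 3 wins 9–6.
Option II vs Plan F: Option II, 11–4.
Option II vs Option I: Option I, 11–4.
Plan D vs Measure 3: Measure 3 wins 9–6.
Plan D vs Plan F: Plan D preferred on 1+1 = 2 ballots; Plan F wins 13–2.
Plan D vs Option I: 4 to 11, Option I.
Measure 3 vs Plan F: Plan F, 10–5.
Measure 3 vs Option I: Option I, 11–4.
Plan F vs Option I: 8 to 7, Plan F.
Each option drops at least one matchup (Option II loses to Measure 3; Plan D loses to Option II; Measure 3 loses to Plan F; Plan F loses to Option II; Option I loses to Plan F); the cycle Option II beats Plan F beats Measure 3 beats Option II rules out a Condorcet winner.

none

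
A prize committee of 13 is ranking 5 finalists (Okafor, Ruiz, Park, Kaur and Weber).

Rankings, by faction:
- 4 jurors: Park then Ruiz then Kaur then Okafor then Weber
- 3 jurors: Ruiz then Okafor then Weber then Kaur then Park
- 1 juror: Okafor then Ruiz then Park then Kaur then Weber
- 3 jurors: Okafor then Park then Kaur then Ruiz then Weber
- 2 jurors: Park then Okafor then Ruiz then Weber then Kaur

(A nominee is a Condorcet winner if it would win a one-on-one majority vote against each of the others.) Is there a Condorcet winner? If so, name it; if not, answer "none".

Check each pair by majority over 13 ballots:
Okafor vs Ruiz: Ruiz, 7–6.
Okafor vs Park: Okafor, 7–6.
Okafor–Kaur: Okafor 9–4.
Okafor vs Weber: Okafor wins 13–0.
Ruiz–Park: Park 9–4.
Ruiz vs Kaur: Ruiz wins 10–3.
Ruiz vs Weber: Ruiz wins 13–0.
Park vs Kaur: Park, 10–3.
Park–Weber: Park 10–3.
Kaur vs Weber: Kaur wins 8–5.
No nominee is unbeaten: Okafor loses to Ruiz; Ruiz loses to Park; Park loses to Okafor; Kaur loses to Okafor; Weber loses to Okafor. In particular Okafor → Park → Ruiz → Okafor is a majority cycle — no Condorcet winner exists.

none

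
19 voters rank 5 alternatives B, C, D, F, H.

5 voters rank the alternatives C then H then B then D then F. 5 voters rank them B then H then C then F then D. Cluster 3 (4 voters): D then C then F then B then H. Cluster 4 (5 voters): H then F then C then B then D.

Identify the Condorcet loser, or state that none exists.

Head-to-head results (19 voters):
B–C: C 14–5.
B vs D: 15 to 4, B.
B vs F: 5+5 = 10 for B, 9 for F — B by 10–9.
B vs H: H wins 10–9.
C vs D: 15 to 4, C.
C vs F: C, 14–5.
C vs H: 5+4 = 9 for C, 10 for H — H by 10–9.
D vs F: 9 to 10, F.
D vs H: H, 15–4.
F vs H: F is ranked higher on 4 ballots, H on 15. H wins 15–4.
D is beaten in every head-to-head and is the Condorcet loser.

D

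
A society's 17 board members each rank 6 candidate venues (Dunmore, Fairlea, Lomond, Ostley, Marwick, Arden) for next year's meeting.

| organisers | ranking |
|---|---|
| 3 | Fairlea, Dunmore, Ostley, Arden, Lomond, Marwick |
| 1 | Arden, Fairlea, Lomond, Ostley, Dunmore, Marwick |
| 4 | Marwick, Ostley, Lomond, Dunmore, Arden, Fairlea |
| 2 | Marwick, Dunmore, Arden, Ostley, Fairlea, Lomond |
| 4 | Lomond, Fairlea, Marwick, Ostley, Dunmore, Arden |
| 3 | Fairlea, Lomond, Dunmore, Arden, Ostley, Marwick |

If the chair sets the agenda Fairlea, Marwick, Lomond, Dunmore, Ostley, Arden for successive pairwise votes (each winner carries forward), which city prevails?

Fairlea

Round 1: Fairlea vs Marwick — 11–6, Fairlea advances.
Round 2: Fairlea vs Lomond — 9–8, Fairlea advances.
Round 3: Fairlea vs Dunmore — 11–6, Fairlea advances.
Round 4: Fairlea vs Ostley — 11–6, Fairlea advances.
Round 5: Fairlea vs Arden — 10–7, Fairlea advances.
The agenda winner is Fairlea.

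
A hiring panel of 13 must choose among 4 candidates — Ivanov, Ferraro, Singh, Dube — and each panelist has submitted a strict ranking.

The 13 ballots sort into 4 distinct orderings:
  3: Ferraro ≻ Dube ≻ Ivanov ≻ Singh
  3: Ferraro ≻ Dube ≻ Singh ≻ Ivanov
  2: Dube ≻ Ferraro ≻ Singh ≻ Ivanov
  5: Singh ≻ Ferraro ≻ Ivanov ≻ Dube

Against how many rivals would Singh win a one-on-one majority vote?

1

Singh against each rival (13 committee members):
Singh vs Ivanov: 10 to 3, Singh.
Singh vs Ferraro: 5 to 8, Ferraro.
Singh vs Dube: 5 to 8, Dube.
Singh beats Ivanov; loses to Ferraro, Dube — 1 pairwise win.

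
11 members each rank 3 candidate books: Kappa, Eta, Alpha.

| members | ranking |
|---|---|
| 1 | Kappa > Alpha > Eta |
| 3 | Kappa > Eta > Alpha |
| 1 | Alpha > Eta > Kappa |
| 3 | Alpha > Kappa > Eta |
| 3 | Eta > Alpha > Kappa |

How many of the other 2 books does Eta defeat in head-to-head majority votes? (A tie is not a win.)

1

Eta against each rival (11 members):
Eta vs Kappa: Kappa wins 7–4.
Eta vs Alpha: Eta, 6–5.
Eta beats Alpha; loses to Kappa — 1 pairwise win.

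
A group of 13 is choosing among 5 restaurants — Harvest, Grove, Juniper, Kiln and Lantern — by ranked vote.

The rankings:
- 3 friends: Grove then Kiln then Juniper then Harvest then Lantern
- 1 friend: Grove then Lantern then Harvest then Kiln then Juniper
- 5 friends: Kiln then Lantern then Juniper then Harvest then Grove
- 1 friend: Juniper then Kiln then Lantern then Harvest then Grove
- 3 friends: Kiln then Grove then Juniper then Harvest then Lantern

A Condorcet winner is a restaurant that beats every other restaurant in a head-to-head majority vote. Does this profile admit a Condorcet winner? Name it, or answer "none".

Check each pair by majority over 13 ballots:
Harvest vs Grove: Grove, 7–6.
Harvest vs Juniper: Juniper wins 12–1.
Harvest vs Kiln: Kiln, 12–1.
Harvest vs Lantern: Lantern wins 7–6.
Grove vs Juniper: Grove, 7–6.
Grove vs Kiln: Kiln wins 9–4.
Grove vs Lantern: Grove, 7–6.
Juniper vs Kiln: Kiln wins 12–1.
Juniper vs Lantern: Juniper wins 7–6.
Kiln vs Lantern: Kiln wins 12–1.
Kiln beats each of Harvest, Grove, Juniper, Lantern — Kiln is the Condorcet winner.

Kiln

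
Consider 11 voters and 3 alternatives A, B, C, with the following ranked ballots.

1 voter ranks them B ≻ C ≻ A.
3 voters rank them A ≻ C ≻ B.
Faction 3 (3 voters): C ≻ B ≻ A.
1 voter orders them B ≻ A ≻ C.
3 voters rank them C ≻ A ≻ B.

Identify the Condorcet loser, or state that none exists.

B

Pairwise majorities:
A–B: A 6–5.
A–C: C 7–4.
B vs C: 1+1 = 2 for B, 9 for C — C by 9–2.
B is beaten in every head-to-head and is the Condorcet loser.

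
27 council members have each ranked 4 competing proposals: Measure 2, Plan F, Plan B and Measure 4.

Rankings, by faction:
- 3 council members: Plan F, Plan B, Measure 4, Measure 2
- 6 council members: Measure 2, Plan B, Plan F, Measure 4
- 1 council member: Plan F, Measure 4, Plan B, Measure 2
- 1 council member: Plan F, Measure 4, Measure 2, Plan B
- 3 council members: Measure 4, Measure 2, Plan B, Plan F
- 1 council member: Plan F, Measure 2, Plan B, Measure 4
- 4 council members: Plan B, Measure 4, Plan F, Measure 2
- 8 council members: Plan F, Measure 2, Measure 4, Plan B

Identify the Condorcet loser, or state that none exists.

Head-to-head results (27 council members):
Measure 2 vs Plan F: Measure 2 preferred on 6+3 = 9 ballots; Plan F wins 18–9.
Measure 2 vs Plan B: Measure 2, 19–8.
Measure 2–Measure 4: Measure 2 15–12.
Plan F vs Plan B: Plan F wins 14–13.
Plan F vs Measure 4: Plan F, 20–7.
Plan B–Measure 4: Plan B 14–13.
Measure 4 is beaten in every head-to-head and is the Condorcet loser.

Measure 4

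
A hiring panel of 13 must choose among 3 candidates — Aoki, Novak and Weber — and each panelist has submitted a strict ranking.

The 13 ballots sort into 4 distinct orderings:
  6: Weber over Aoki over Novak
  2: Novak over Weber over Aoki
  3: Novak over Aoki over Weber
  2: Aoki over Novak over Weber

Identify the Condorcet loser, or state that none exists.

none

Head-to-head results (13 committee members):
Aoki vs Novak: Aoki, 8–5.
Aoki vs Weber: Aoki preferred on 3+2 = 5 ballots; Weber wins 8–5.
Novak vs Weber: 2+3+2 = 7 for Novak, 6 for Weber — Novak by 7–6.
No candidate is winless: Aoki beats Novak; Novak beats Weber; Weber beats Aoki. There is no Condorcet loser.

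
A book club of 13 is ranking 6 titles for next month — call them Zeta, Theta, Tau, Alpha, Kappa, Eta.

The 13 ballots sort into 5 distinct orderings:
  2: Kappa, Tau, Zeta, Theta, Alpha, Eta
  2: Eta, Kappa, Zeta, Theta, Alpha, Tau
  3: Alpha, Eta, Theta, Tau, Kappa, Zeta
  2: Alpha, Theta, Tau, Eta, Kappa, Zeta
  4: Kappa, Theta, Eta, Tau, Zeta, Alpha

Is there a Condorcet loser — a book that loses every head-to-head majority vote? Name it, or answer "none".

none

Pairwise majorities:
Zeta vs Theta: Theta wins 9–4.
Zeta vs Tau: 2 to 11, Tau.
Zeta vs Alpha: Zeta wins 8–5.
Zeta vs Kappa: 0 to 13, Kappa.
Zeta vs Eta: Eta wins 11–2.
Theta–Tau: Theta 11–2.
Theta vs Alpha: Theta, 8–5.
Theta vs Kappa: Kappa, 8–5.
Theta vs Eta: 8 to 5, Theta.
Tau–Alpha: Alpha 7–6.
Tau vs Kappa: Tau is ranked higher on 3+2 = 5 ballots, Kappa on 8. Kappa wins 8–5.
Tau vs Eta: Tau is ranked higher on 2+2 = 4 ballots, Eta on 9. Eta wins 9–4.
Alpha–Kappa: Kappa 8–5.
Alpha vs Eta: Alpha, 7–6.
Kappa vs Eta: 2+4 = 6 for Kappa, 7 for Eta — Eta by 7–6.
No book is winless: Zeta beats Alpha; Theta beats Zeta; Tau beats Zeta; Alpha beats Tau; Kappa beats Zeta; Eta beats Zeta. There is no Condorcet loser.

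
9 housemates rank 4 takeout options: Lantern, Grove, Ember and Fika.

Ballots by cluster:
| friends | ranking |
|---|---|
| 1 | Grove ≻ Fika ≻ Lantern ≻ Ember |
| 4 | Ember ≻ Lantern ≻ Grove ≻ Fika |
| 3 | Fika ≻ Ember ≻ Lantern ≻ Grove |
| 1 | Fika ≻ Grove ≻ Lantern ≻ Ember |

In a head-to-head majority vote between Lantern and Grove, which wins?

Ballots ranking Lantern above Grove: 4 + 3 = 7.
Ballots ranking Grove above Lantern: 9 − 7 = 2.
Lantern wins the head-to-head 7–2.

Lantern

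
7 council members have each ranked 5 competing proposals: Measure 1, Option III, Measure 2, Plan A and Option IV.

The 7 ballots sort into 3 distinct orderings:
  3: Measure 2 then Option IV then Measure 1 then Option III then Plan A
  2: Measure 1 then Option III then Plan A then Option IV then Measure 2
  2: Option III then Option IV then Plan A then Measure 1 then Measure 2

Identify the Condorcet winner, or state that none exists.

none

Pairwise majorities:
Measure 1–Option III: Measure 1 5–2.
Measure 1 vs Measure 2: Measure 1 preferred on 2+2 = 4 ballots; Measure 1 wins 4–3.
Measure 1–Plan A: Measure 1 5–2.
Measure 1 vs Option IV: Measure 1 is ranked higher on 2 ballots, Option IV on 5. Option IV wins 5–2.
Option III vs Measure 2: Option III, 4–3.
Option III vs Plan A: 3+2+2 = 7 for Option III, 0 for Plan A — Option III by 7–0.
Option III vs Option IV: Option III is ranked higher on 2+2 = 4 ballots, Option IV on 3. Option III wins 4–3.
Measure 2 vs Plan A: Measure 2 preferred on 3 ballots; Plan A wins 4–3.
Measure 2 vs Option IV: Measure 2 is ranked higher on 3 ballots, Option IV on 4. Option IV wins 4–3.
Plan A vs Option IV: Plan A preferred on 2 ballots; Option IV wins 5–2.
Each option drops at least one matchup (Measure 1 loses to Option IV; Option III loses to Measure 1; Measure 2 loses to Measure 1; Plan A loses to Measure 1; Option IV loses to Option III); the cycle Measure 1 > Option III > Option IV > Measure 1 rules out a Condorcet winner.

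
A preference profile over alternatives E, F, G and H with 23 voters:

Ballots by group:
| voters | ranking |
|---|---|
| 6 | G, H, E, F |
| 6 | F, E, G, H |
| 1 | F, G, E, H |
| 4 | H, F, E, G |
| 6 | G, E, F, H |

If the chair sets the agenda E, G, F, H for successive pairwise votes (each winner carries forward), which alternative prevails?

Round 1: E vs G — 10–13, G advances.
Round 2: G vs F — 12–11, G advances.
Round 3: G vs H — 19–4, G advances.
G survives the agenda.

G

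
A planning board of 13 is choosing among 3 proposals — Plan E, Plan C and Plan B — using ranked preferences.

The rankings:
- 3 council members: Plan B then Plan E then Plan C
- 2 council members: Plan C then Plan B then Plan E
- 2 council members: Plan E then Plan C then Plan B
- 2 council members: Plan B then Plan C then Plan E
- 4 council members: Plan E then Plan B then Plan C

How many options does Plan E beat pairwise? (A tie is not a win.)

1

Plan E against each rival (13 council members):
Plan E vs Plan C: Plan E, 9–4.
Plan E vs Plan B: Plan B wins 7–6.
Plan E beats Plan C; loses to Plan B — 1 pairwise win.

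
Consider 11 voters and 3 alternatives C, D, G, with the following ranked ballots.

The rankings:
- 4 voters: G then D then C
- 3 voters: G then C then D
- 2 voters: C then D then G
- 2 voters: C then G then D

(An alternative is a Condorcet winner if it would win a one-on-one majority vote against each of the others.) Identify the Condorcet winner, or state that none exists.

G

Head-to-head results (11 voters):
C vs D: C, 7–4.
C–G: G 7–4.
D–G: G 9–2.
G beats each of C, D — G is the Condorcet winner.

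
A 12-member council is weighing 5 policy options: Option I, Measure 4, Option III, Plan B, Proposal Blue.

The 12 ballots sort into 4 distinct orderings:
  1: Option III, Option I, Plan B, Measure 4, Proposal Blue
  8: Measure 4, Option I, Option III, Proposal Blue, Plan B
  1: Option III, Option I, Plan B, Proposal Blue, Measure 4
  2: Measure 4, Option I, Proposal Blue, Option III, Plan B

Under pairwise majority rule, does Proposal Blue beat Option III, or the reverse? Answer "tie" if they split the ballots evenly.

Ballots ranking Proposal Blue above Option III: 2.
Ballots ranking Option III above Proposal Blue: 12 − 2 = 10.
Option III wins the head-to-head 10–2.

Option III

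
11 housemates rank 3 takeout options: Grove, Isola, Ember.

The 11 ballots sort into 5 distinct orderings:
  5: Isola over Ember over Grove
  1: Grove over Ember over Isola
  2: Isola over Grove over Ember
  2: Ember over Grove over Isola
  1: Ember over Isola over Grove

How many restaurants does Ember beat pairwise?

1

Ember against each rival (11 friends):
Ember vs Grove: 5+2+1 = 8 for Ember, 3 for Grove — Ember by 8–3.
Ember–Isola: Isola 7–4.
Ember beats Grove; loses to Isola — 1 pairwise win.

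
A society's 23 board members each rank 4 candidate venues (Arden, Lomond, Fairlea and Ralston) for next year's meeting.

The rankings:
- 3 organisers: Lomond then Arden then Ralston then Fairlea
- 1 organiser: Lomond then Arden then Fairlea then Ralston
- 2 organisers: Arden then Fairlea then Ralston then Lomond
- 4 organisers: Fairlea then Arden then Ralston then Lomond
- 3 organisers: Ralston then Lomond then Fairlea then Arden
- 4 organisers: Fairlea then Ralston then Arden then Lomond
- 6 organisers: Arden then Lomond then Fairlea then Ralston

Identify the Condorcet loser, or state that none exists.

Head-to-head results (23 organisers):
Arden–Lomond: Arden 16–7.
Arden vs Fairlea: 12 to 11, Arden.
Arden vs Ralston: 3+1+2+4+6 = 16 for Arden, 7 for Ralston — Arden by 16–7.
Lomond–Fairlea: Lomond 13–10.
Lomond vs Ralston: 3+1+6 = 10 for Lomond, 13 for Ralston — Ralston by 13–10.
Fairlea vs Ralston: 1+2+4+4+6 = 17 for Fairlea, 6 for Ralston — Fairlea by 17–6.
Every city wins at least one matchup (Arden beats Lomond; Lomond beats Fairlea; Fairlea beats Ralston; Ralston beats Lomond), so there is no Condorcet loser.

none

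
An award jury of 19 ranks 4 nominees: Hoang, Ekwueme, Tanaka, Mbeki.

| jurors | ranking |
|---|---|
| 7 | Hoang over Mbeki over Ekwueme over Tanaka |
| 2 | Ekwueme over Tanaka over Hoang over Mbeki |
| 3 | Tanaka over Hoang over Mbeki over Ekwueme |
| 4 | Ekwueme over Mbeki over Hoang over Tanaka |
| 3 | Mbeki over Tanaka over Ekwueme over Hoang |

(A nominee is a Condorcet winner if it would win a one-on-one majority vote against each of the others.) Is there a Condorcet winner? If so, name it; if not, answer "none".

Pairwise majorities:
Hoang vs Ekwueme: Hoang, 10–9.
Hoang vs Tanaka: Hoang wins 11–8.
Hoang vs Mbeki: 7+2+3 = 12 for Hoang, 7 for Mbeki — Hoang by 12–7.
Ekwueme vs Tanaka: 7+2+4 = 13 for Ekwueme, 6 for Tanaka — Ekwueme by 13–6.
Ekwueme vs Mbeki: 6 to 13, Mbeki.
Tanaka–Mbeki: Mbeki 14–5.
Hoang defeats every rival head-to-head and is the Condorcet winner.

Hoang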